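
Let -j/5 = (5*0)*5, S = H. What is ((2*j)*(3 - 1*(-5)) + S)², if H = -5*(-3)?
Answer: 225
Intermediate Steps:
H = 15
S = 15
j = 0 (j = -5*5*0*5 = -0*5 = -5*0 = 0)
((2*j)*(3 - 1*(-5)) + S)² = ((2*0)*(3 - 1*(-5)) + 15)² = (0*(3 + 5) + 15)² = (0*8 + 15)² = (0 + 15)² = 15² = 225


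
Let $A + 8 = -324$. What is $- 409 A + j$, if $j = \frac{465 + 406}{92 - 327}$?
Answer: $\frac{31909309}{235} \approx 1.3578 \cdot 10^{5}$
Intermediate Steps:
$A = -332$ ($A = -8 - 324 = -332$)
$j = - \frac{871}{235}$ ($j = \frac{871}{-235} = 871 \left(- \frac{1}{235}\right) = - \frac{871}{235} \approx -3.7064$)
$- 409 A + j = \left(-409\right) \left(-332\right) - \frac{871}{235} = 135788 - \frac{871}{235} = \frac{31909309}{235}$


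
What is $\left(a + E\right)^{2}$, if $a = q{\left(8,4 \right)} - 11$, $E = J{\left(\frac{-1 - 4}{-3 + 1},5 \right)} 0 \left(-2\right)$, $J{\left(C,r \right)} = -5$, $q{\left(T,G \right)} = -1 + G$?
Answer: $64$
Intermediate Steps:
$E = 0$ ($E = \left(-5\right) 0 \left(-2\right) = 0 \left(-2\right) = 0$)
$a = -8$ ($a = \left(-1 + 4\right) - 11 = 3 - 11 = -8$)
$\left(a + E\right)^{2} = \left(-8 + 0\right)^{2} = \left(-8\right)^{2} = 64$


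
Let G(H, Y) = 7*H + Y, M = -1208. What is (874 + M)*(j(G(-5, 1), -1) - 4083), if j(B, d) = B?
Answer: 1375078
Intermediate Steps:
G(H, Y) = Y + 7*H
(874 + M)*(j(G(-5, 1), -1) - 4083) = (874 - 1208)*((1 + 7*(-5)) - 4083) = -334*((1 - 35) - 4083) = -334*(-34 - 4083) = -334*(-4117) = 1375078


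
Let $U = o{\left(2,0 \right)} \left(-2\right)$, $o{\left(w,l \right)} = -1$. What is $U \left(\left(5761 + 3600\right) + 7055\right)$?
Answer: $32832$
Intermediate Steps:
$U = 2$ ($U = \left(-1\right) \left(-2\right) = 2$)
$U \left(\left(5761 + 3600\right) + 7055\right) = 2 \left(\left(5761 + 3600\right) + 7055\right) = 2 \left(9361 + 7055\right) = 2 \cdot 16416 = 32832$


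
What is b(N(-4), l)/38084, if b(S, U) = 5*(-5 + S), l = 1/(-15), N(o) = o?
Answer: -45/38084 ≈ -0.0011816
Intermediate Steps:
l = -1/15 ≈ -0.066667
b(S, U) = -25 + 5*S
b(N(-4), l)/38084 = (-25 + 5*(-4))/38084 = (-25 - 20)*(1/38084) = -45*1/38084 = -45/38084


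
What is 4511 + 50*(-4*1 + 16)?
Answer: 5111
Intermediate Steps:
4511 + 50*(-4*1 + 16) = 4511 + 50*(-4 + 16) = 4511 + 50*12 = 4511 + 600 = 5111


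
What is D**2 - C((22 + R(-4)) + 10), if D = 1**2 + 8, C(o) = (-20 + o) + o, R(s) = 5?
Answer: 27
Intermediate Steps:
C(o) = -20 + 2*o
D = 9 (D = 1 + 8 = 9)
D**2 - C((22 + R(-4)) + 10) = 9**2 - (-20 + 2*((22 + 5) + 10)) = 81 - (-20 + 2*(27 + 10)) = 81 - (-20 + 2*37) = 81 - (-20 + 74) = 81 - 1*54 = 81 - 54 = 27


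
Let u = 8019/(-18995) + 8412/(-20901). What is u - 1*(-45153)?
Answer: 5975356033892/132338165 ≈ 45152.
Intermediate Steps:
u = -109130353/132338165 (u = 8019*(-1/18995) + 8412*(-1/20901) = -8019/18995 - 2804/6967 = -109130353/132338165 ≈ -0.82463)
u - 1*(-45153) = -109130353/132338165 - 1*(-45153) = -109130353/132338165 + 45153 = 5975356033892/132338165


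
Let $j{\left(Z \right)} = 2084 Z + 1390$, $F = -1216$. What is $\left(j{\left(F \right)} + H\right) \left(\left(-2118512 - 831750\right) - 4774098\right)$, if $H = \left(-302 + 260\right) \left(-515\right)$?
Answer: $19396825780640$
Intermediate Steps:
$j{\left(Z \right)} = 1390 + 2084 Z$
$H = 21630$ ($H = \left(-42\right) \left(-515\right) = 21630$)
$\left(j{\left(F \right)} + H\right) \left(\left(-2118512 - 831750\right) - 4774098\right) = \left(\left(1390 + 2084 \left(-1216\right)\right) + 21630\right) \left(\left(-2118512 - 831750\right) - 4774098\right) = \left(\left(1390 - 2534144\right) + 21630\right) \left(\left(-2118512 - 831750\right) - 4774098\right) = \left(-2532754 + 21630\right) \left(-2950262 - 4774098\right) = \left(-2511124\right) \left(-7724360\right) = 19396825780640$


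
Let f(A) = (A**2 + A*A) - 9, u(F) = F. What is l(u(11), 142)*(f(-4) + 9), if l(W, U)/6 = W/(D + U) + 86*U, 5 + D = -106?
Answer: 72687936/31 ≈ 2.3448e+6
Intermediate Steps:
D = -111 (D = -5 - 106 = -111)
l(W, U) = 516*U + 6*W/(-111 + U) (l(W, U) = 6*(W/(-111 + U) + 86*U) = 6*(86*U + W/(-111 + U)) = 516*U + 6*W/(-111 + U))
f(A) = -9 + 2*A**2 (f(A) = (A**2 + A**2) - 9 = 2*A**2 - 9 = -9 + 2*A**2)
l(u(11), 142)*(f(-4) + 9) = (6*(11 - 9546*142 + 86*142**2)/(-111 + 142))*((-9 + 2*(-4)**2) + 9) = (6*(11 - 1355532 + 86*20164)/31)*((-9 + 2*16) + 9) = (6*(1/31)*(11 - 1355532 + 1734104))*((-9 + 32) + 9) = (6*(1/31)*378583)*(23 + 9) = (2271498/31)*32 = 72687936/31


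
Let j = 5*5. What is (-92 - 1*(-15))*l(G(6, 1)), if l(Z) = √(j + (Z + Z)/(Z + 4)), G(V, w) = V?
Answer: -77*√655/5 ≈ -394.13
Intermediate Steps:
j = 25
l(Z) = √(25 + 2*Z/(4 + Z)) (l(Z) = √(25 + (Z + Z)/(Z + 4)) = √(25 + (2*Z)/(4 + Z)) = √(25 + 2*Z/(4 + Z)))
(-92 - 1*(-15))*l(G(6, 1)) = (-92 - 1*(-15))*√((100 + 27*6)/(4 + 6)) = (-92 + 15)*√((100 + 162)/10) = -77*√655/5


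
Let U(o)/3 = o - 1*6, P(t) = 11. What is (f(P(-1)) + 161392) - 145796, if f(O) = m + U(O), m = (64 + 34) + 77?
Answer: 15786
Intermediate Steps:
m = 175 (m = 98 + 77 = 175)
U(o) = -18 + 3*o (U(o) = 3*(o - 1*6) = 3*(o - 6) = 3*(-6 + o) = -18 + 3*o)
f(O) = 157 + 3*O (f(O) = 175 + (-18 + 3*O) = 157 + 3*O)
(f(P(-1)) + 161392) - 145796 = ((157 + 3*11) + 161392) - 145796 = ((157 + 33) + 161392) - 145796 = (190 + 161392) - 145796 = 161582 - 145796 = 15786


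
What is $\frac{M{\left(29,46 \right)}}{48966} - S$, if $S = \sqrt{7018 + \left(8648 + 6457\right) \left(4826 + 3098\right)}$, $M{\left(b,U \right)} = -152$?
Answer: $- \frac{76}{24483} - \sqrt{119699038} \approx -10941.0$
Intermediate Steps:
$S = \sqrt{119699038}$ ($S = \sqrt{7018 + 15105 \cdot 7924} = \sqrt{7018 + 119692020} = \sqrt{119699038} \approx 10941.0$)
$\frac{M{\left(29,46 \right)}}{48966} - S = - \frac{152}{48966} - \sqrt{119699038} = \left(-152\right) \frac{1}{48966} - \sqrt{119699038} = - \frac{76}{24483} - \sqrt{119699038}$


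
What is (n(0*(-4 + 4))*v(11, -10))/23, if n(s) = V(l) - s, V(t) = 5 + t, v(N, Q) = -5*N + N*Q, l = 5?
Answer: -1650/23 ≈ -71.739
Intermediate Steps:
n(s) = 10 - s (n(s) = (5 + 5) - s = 10 - s)
(n(0*(-4 + 4))*v(11, -10))/23 = ((10 - 0*(-4 + 4))*(11*(-5 - 10)))/23 = ((10 - 0*0)*(11*(-15)))*(1/23) = ((10 - 1*0)*(-165))*(1/23) = ((10 + 0)*(-165))*(1/23) = (10*(-165))*(1/23) = -1650*1/23 = -1650/23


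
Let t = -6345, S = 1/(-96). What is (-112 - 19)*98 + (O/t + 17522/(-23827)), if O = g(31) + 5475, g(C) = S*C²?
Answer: -186347515331213/14513502240 ≈ -12840.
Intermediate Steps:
S = -1/96 ≈ -0.010417
g(C) = -C²/96
O = 524639/96 (O = -1/96*31² + 5475 = -1/96*961 + 5475 = -961/96 + 5475 = 524639/96 ≈ 5465.0)
(-112 - 19)*98 + (O/t + 17522/(-23827)) = (-112 - 19)*98 + ((524639/96)/(-6345) + 17522/(-23827)) = -131*98 + ((524639/96)*(-1/6345) + 17522*(-1/23827)) = -12838 + (-524639/609120 - 17522/23827) = -12838 - 23173574093/14513502240 = -186347515331213/14513502240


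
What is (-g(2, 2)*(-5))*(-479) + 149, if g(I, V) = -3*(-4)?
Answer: -28591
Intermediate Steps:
g(I, V) = 12
(-g(2, 2)*(-5))*(-479) + 149 = (-1*12*(-5))*(-479) + 149 = -12*(-5)*(-479) + 149 = 60*(-479) + 149 = -28740 + 149 = -28591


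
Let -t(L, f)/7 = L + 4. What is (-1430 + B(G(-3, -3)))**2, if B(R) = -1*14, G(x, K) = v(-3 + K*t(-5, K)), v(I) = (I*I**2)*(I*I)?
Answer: 2085136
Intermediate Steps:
t(L, f) = -28 - 7*L (t(L, f) = -7*(L + 4) = -7*(4 + L) = -28 - 7*L)
v(I) = I**5 (v(I) = I**3*I**2 = I**5)
G(x, K) = (-3 + 7*K)**5 (G(x, K) = (-3 + K*(-28 - 7*(-5)))**5 = (-3 + K*(-28 + 35))**5 = (-3 + K*7)**5 = (-3 + 7*K)**5)
B(R) = -14
(-1430 + B(G(-3, -3)))**2 = (-1430 - 14)**2 = (-1444)**2 = 2085136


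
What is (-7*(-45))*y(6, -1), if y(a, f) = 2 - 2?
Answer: 0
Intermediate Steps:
y(a, f) = 0
(-7*(-45))*y(6, -1) = -7*(-45)*0 = 315*0 = 0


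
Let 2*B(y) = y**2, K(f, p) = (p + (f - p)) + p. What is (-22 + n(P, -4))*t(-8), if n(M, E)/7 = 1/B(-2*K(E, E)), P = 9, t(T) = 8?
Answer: -2809/16 ≈ -175.56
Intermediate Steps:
K(f, p) = f + p
B(y) = y**2/2
n(M, E) = 7/(8*E**2) (n(M, E) = 7/(((-2*(E + E))**2/2)) = 7/(((-4*E)**2/2)) = 7/(((16*E**2)/2)) = 7/((8*E**2)) = 7*(1/(8*E**2)) = 7/(8*E**2))
(-22 + n(P, -4))*t(-8) = (-22 + (7/8)/(-4)**2)*8 = (-22 + (7/8)*(1/16))*8 = (-22 + 7/128)*8 = -2809/128*8 = -2809/16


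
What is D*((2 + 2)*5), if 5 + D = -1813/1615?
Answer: -39552/323 ≈ -122.45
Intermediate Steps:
D = -9888/1615 (D = -5 - 1813/1615 = -9888/1615 ≈ -6.1226)
D*((2 + 2)*5) = -9888*(2 + 2)*5/1615 = -39552*5/1615 = -9888/1615*20 = -39552/323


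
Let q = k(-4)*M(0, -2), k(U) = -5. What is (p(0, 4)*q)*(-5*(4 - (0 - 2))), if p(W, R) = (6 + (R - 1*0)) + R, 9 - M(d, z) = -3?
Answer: 25200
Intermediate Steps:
M(d, z) = 12 (M(d, z) = 9 - 1*(-3) = 9 + 3 = 12)
q = -60 (q = -5*12 = -60)
p(W, R) = 6 + 2*R (p(W, R) = (6 + (R + 0)) + R = (6 + R) + R = 6 + 2*R)
(p(0, 4)*q)*(-5*(4 - (0 - 2))) = ((6 + 2*4)*(-60))*(-5*(4 - (0 - 2))) = ((6 + 8)*(-60))*(-5*(4 - 1*(-2))) = (14*(-60))*(-5*(4 + 2)) = -(-4200)*6 = -840*(-30) = 25200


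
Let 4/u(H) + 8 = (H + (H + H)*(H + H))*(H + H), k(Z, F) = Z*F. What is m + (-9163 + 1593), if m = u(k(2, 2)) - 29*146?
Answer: -1581735/134 ≈ -11804.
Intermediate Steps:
k(Z, F) = F*Z
u(H) = 4/(-8 + 2*H*(H + 4*H**2)) (u(H) = 4/(-8 + (H + (H + H)*(H + H))*(H + H)) = 4/(-8 + (H + (2*H)*(2*H))*(2*H)) = 4/(-8 + (H + 4*H**2)*(2*H)) = 4/(-8 + 2*H*(H + 4*H**2)))
m = -567355/134 (m = 2/(-4 + (2*2)**2 + 4*(2*2)**3) - 29*146 = 2/(-4 + 4**2 + 4*4**3) - 4234 = 2/(-4 + 16 + 4*64) - 4234 = 2/(-4 + 16 + 256) - 4234 = 2/268 - 4234 = 2*(1/268) - 4234 = 1/134 - 4234 = -567355/134 ≈ -4234.0)
m + (-9163 + 1593) = -567355/134 + (-9163 + 1593) = -567355/134 - 7570 = -1581735/134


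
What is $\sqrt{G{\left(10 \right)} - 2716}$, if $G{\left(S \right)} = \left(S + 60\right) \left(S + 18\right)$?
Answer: $6 i \sqrt{21} \approx 27.495 i$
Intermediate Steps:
$G{\left(S \right)} = \left(18 + S\right) \left(60 + S\right)$ ($G{\left(S \right)} = \left(60 + S\right) \left(18 + S\right) = \left(18 + S\right) \left(60 + S\right)$)
$\sqrt{G{\left(10 \right)} - 2716} = \sqrt{\left(1080 + 10^{2} + 78 \cdot 10\right) - 2716} = \sqrt{\left(1080 + 100 + 780\right) - 2716} = \sqrt{1960 - 2716} = \sqrt{-756} = 6 i \sqrt{21}$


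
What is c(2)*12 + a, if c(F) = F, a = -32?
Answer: -8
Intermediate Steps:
c(2)*12 + a = 2*12 - 32 = 24 - 32 = -8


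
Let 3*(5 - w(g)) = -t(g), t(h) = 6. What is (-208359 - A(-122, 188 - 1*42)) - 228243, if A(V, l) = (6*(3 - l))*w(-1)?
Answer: -430596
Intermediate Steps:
w(g) = 7 (w(g) = 5 - (-1)*6/3 = 5 - ⅓*(-6) = 5 + 2 = 7)
A(V, l) = 126 - 42*l (A(V, l) = (6*(3 - l))*7 = (18 - 6*l)*7 = 126 - 42*l)
(-208359 - A(-122, 188 - 1*42)) - 228243 = (-208359 - (126 - 42*(188 - 1*42))) - 228243 = (-208359 - (126 - 42*(188 - 42))) - 228243 = (-208359 - (126 - 42*146)) - 228243 = (-208359 - (126 - 6132)) - 228243 = (-208359 - 1*(-6006)) - 228243 = (-208359 + 6006) - 228243 = -202353 - 228243 = -430596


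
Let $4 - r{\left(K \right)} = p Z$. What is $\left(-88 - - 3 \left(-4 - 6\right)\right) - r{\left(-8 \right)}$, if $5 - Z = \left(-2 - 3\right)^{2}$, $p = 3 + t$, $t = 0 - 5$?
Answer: $-82$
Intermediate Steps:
$t = -5$
$p = -2$ ($p = 3 - 5 = -2$)
$Z = -20$ ($Z = 5 - \left(-2 - 3\right)^{2} = 5 - \left(-5\right)^{2} = 5 - 25 = -20$)
$r{\left(K \right)} = -36$ ($r{\left(K \right)} = 4 - \left(-2\right) \left(-20\right) = 4 - 40 = -36$)
$\left(-88 - - 3 \left(-4 - 6\right)\right) - r{\left(-8 \right)} = \left(-88 - - 3 \left(-4 - 6\right)\right) - -36 = \left(-88 - \left(-3\right) \left(-10\right)\right) + 36 = \left(-88 - 30\right) + 36 = -118 + 36 = -82$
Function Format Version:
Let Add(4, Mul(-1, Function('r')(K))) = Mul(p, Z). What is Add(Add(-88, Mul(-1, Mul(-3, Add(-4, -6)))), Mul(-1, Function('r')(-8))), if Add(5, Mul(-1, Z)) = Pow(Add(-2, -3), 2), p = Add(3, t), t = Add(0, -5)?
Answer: -82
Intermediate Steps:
t = -5
p = -2 (p = Add(3, -5) = -2)
Z = -20 (Z = Add(5, Mul(-1, Pow(Add(-2, -3), 2))) = Add(5, Mul(-1, Pow(-5, 2))) = Add(5, Mul(-1, 25)) = Add(5, -25) = -20)
Function('r')(K) = -36 (Function('r')(K) = Add(4, Mul(-1, Mul(-2, -20))) = Add(4, Mul(-1, 40)) = Add(4, -40) = -36)
Add(Add(-88, Mul(-1, Mul(-3, Add(-4, -6)))), Mul(-1, Function('r')(-8))) = Add(Add(-88, Mul(-1, Mul(-3, Add(-4, -6)))), Mul(-1, -36)) = Add(Add(-88, Mul(-1, Mul(-3, -10))), 36) = Add(Add(-88, Mul(-1, 30)), 36) = Add(Add(-88, -30), 36) = Add(-118, 36) = -82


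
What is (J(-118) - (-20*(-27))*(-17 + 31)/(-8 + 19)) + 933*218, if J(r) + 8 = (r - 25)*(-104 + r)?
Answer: 2578892/11 ≈ 2.3444e+5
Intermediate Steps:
J(r) = -8 + (-104 + r)*(-25 + r) (J(r) = -8 + (r - 25)*(-104 + r) = -8 + (-25 + r)*(-104 + r) = -8 + (-104 + r)*(-25 + r))
(J(-118) - (-20*(-27))*(-17 + 31)/(-8 + 19)) + 933*218 = ((2592 + (-118)² - 129*(-118)) - (-20*(-27))*(-17 + 31)/(-8 + 19)) + 933*218 = ((2592 + 13924 + 15222) - 540*14/11) + 203394 = (31738 - 540*14*(1/11)) + 203394 = (31738 - 540*14/11) + 203394 = (31738 - 1*7560/11) + 203394 = (31738 - 7560/11) + 203394 = 341558/11 + 203394 = 2578892/11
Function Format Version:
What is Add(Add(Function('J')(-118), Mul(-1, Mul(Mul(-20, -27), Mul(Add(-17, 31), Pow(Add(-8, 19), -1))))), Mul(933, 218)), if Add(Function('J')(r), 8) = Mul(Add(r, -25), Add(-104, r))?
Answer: Rational(2578892, 11) ≈ 2.3444e+5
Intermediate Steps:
Function('J')(r) = Add(-8, Mul(Add(-104, r), Add(-25, r))) (Function('J')(r) = Add(-8, Mul(Add(r, -25), Add(-104, r))) = Add(-8, Mul(Add(-25, r), Add(-104, r))) = Add(-8, Mul(Add(-104, r), Add(-25, r))))
Add(Add(Function('J')(-118), Mul(-1, Mul(Mul(-20, -27), Mul(Add(-17, 31), Pow(Add(-8, 19), -1))))), Mul(933, 218)) = Add(Add(Add(2592, Pow(-118, 2), Mul(-129, -118)), Mul(-1, Mul(Mul(-20, -27), Mul(Add(-17, 31), Pow(Add(-8, 19), -1))))), Mul(933, 218)) = Add(Add(Add(2592, 13924, 15222), Mul(-1, Mul(540, Mul(14, Pow(11, -1))))), 203394) = Add(Add(31738, Mul(-1, Mul(540, Mul(14, Rational(1, 11))))), 203394) = Add(Add(31738, Mul(-1, Mul(540, Rational(14, 11)))), 203394) = Add(Add(31738, Mul(-1, Rational(7560, 11))), 203394) = Add(Add(31738, Rational(-7560, 11)), 203394) = Add(Rational(341558, 11), 203394) = Rational(2578892, 11)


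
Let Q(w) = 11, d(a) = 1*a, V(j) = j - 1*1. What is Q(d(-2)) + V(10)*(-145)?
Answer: -1294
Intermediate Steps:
V(j) = -1 + j (V(j) = j - 1 = -1 + j)
d(a) = a
Q(d(-2)) + V(10)*(-145) = 11 + (-1 + 10)*(-145) = 11 + 9*(-145) = 11 - 1305 = -1294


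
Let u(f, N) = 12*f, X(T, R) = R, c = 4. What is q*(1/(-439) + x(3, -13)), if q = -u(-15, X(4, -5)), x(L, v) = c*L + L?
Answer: 1185120/439 ≈ 2699.6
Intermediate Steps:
x(L, v) = 5*L (x(L, v) = 4*L + L = 5*L)
q = 180 (q = -12*(-15) = -1*(-180) = 180)
q*(1/(-439) + x(3, -13)) = 180*(1/(-439) + 5*3) = 180*(-1/439 + 15) = 180*(6584/439) = 1185120/439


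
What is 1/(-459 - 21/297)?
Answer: -99/45448 ≈ -0.0021783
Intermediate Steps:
1/(-459 - 21/297) = 1/(-459 - 1*7/99) = 1/(-459 - 7/99) = 1/(-45448/99) = -99/45448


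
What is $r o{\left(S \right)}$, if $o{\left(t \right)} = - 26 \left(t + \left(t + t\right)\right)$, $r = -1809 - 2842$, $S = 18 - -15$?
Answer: $11971674$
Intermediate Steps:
$S = 33$ ($S = 18 + 15 = 33$)
$r = -4651$ ($r = -1809 - 2842 = -4651$)
$o{\left(t \right)} = - 78 t$ ($o{\left(t \right)} = - 26 \left(t + 2 t\right) = - 26 \cdot 3 t = - 78 t$)
$r o{\left(S \right)} = - 4651 \left(\left(-78\right) 33\right) = \left(-4651\right) \left(-2574\right) = 11971674$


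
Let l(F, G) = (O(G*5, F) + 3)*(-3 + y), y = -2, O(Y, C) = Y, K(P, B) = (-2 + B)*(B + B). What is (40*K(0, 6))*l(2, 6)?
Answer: -316800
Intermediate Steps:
K(P, B) = 2*B*(-2 + B) (K(P, B) = (-2 + B)*(2*B) = 2*B*(-2 + B))
l(F, G) = -15 - 25*G (l(F, G) = (G*5 + 3)*(-3 - 2) = (5*G + 3)*(-5) = (3 + 5*G)*(-5) = -15 - 25*G)
(40*K(0, 6))*l(2, 6) = (40*(2*6*(-2 + 6)))*(-15 - 25*6) = (40*(2*6*4))*(-15 - 150) = (40*48)*(-165) = 1920*(-165) = -316800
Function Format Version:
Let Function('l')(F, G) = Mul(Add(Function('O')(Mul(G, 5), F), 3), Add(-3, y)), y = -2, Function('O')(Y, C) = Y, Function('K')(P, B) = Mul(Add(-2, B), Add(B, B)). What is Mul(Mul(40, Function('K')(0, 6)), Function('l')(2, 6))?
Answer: -316800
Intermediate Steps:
Function('K')(P, B) = Mul(2, B, Add(-2, B)) (Function('K')(P, B) = Mul(Add(-2, B), Mul(2, B)) = Mul(2, B, Add(-2, B)))
Function('l')(F, G) = Add(-15, Mul(-25, G)) (Function('l')(F, G) = Mul(Add(Mul(G, 5), 3), Add(-3, -2)) = Mul(Add(Mul(5, G), 3), -5) = Mul(Add(3, Mul(5, G)), -5) = Add(-15, Mul(-25, G)))
Mul(Mul(40, Function('K')(0, 6)), Function('l')(2, 6)) = Mul(Mul(40, Mul(2, 6, Add(-2, 6))), Add(-15, Mul(-25, 6))) = Mul(Mul(40, Mul(2, 6, 4)), Add(-15, -150)) = Mul(Mul(40, 48), -165) = Mul(1920, -165) = -316800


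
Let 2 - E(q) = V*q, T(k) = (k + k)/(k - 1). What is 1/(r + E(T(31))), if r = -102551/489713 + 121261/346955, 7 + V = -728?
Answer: 24272624845/36922062747229 ≈ 0.00065740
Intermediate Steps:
V = -735 (V = -7 - 728 = -735)
T(k) = 2*k/(-1 + k) (T(k) = (2*k)/(-1 + k) = 2*k/(-1 + k))
E(q) = 2 + 735*q (E(q) = 2 - (-735)*q = 2 + 735*q)
r = 3400357984/24272624845 (r = -102551*1/489713 + 121261*(1/346955) = -102551/489713 + 17323/49565 = 3400357984/24272624845 ≈ 0.14009)
1/(r + E(T(31))) = 1/(3400357984/24272624845 + (2 + 735*(2*31/(-1 + 31)))) = 1/(3400357984/24272624845 + (2 + 735*(2*31/30))) = 1/(3400357984/24272624845 + (2 + 735*(2*31*(1/30)))) = 1/(3400357984/24272624845 + (2 + 735*(31/15))) = 1/(3400357984/24272624845 + (2 + 1519)) = 1/(3400357984/24272624845 + 1521) = 1/(36922062747229/24272624845) = 24272624845/36922062747229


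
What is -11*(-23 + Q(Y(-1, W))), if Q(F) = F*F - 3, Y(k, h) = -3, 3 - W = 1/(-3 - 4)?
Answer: 187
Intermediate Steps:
W = 22/7 (W = 3 - 1/(-3 - 4) = 3 - 1/(-7) = 3 - 1*(-⅐) = 3 + ⅐ = 22/7 ≈ 3.1429)
Q(F) = -3 + F² (Q(F) = F² - 3 = -3 + F²)
-11*(-23 + Q(Y(-1, W))) = -11*(-23 + (-3 + (-3)²)) = -11*(-23 + (-3 + 9)) = -11*(-23 + 6) = -11*(-17) = 187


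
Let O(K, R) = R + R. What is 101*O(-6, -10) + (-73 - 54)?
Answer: -2147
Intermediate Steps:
O(K, R) = 2*R
101*O(-6, -10) + (-73 - 54) = 101*(2*(-10)) + (-73 - 54) = 101*(-20) - 127 = -2020 - 127 = -2147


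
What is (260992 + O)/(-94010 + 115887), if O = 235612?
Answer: 496604/21877 ≈ 22.700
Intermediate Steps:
(260992 + O)/(-94010 + 115887) = (260992 + 235612)/(-94010 + 115887) = 496604/21877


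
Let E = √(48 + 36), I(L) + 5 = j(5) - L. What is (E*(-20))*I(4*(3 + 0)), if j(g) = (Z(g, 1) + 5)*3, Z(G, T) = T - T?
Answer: 80*√21 ≈ 366.61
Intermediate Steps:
Z(G, T) = 0
j(g) = 15 (j(g) = (0 + 5)*3 = 5*3 = 15)
I(L) = 10 - L (I(L) = -5 + (15 - L) = 10 - L)
E = 2*√21 (E = √84 = 2*√21 ≈ 9.1651)
(E*(-20))*I(4*(3 + 0)) = ((2*√21)*(-20))*(10 - 4*(3 + 0)) = (-40*√21)*(10 - 4*3) = (-40*√21)*(10 - 1*12) = (-40*√21)*(10 - 12) = -40*√21*(-2) = 80*√21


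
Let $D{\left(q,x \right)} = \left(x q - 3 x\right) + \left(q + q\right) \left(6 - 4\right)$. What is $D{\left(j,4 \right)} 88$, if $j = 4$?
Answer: $1760$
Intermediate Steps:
$D{\left(q,x \right)} = - 3 x + 4 q + q x$ ($D{\left(q,x \right)} = \left(q x - 3 x\right) + 2 q 2 = \left(- 3 x + q x\right) + 4 q = - 3 x + 4 q + q x$)
$D{\left(j,4 \right)} 88 = \left(\left(-3\right) 4 + 4 \cdot 4 + 4 \cdot 4\right) 88 = \left(-12 + 16 + 16\right) 88 = 20 \cdot 88 = 1760$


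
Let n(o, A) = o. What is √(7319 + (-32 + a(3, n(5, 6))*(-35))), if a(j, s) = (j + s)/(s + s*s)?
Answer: √65499/3 ≈ 85.309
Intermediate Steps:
a(j, s) = (j + s)/(s + s²)
√(7319 + (-32 + a(3, n(5, 6))*(-35))) = √(7319 + (-32 + ((3 + 5)/(5*(1 + 5)))*(-35))) = √(7319 + (-32 + ((⅕)*8/6)*(-35))) = √(7319 + (-32 + ((⅕)*(⅙)*8)*(-35))) = √(7319 + (-32 + (4/15)*(-35))) = √(7319 + (-32 - 28/3)) = √(7319 - 124/3) = √(21833/3) = √65499/3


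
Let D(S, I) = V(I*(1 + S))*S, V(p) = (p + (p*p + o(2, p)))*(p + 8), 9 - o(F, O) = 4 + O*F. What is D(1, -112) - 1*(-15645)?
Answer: -10871835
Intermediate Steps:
o(F, O) = 5 - F*O (o(F, O) = 9 - (4 + O*F) = 9 - (4 + F*O) = 9 + (-4 - F*O) = 5 - F*O)
V(p) = (8 + p)*(5 + p² - p) (V(p) = (p + (p*p + (5 - 1*2*p)))*(p + 8) = (p + (p² + (5 - 2*p)))*(8 + p) = (p + (5 + p² - 2*p))*(8 + p) = (5 + p² - p)*(8 + p) = (8 + p)*(5 + p² - p))
D(S, I) = S*(40 + I³*(1 + S)³ - 3*I*(1 + S) + 7*I²*(1 + S)²) (D(S, I) = (40 + (I*(1 + S))³ - 3*I*(1 + S) + 7*(I*(1 + S))²)*S = (40 + I³*(1 + S)³ - 3*I*(1 + S) + 7*(I²*(1 + S)²))*S = (40 + I³*(1 + S)³ - 3*I*(1 + S) + 7*I²*(1 + S)²)*S = S*(40 + I³*(1 + S)³ - 3*I*(1 + S) + 7*I²*(1 + S)²))
D(1, -112) - 1*(-15645) = 1*(40 + (-112)³*(1 + 1)³ - 8*(-112)*(1 + 1) + 9*(-112)²*(1 + 1)² - 1*(-112)*(1 + 1)*(-5 + 2*(-112)*(1 + 1))) - 1*(-15645) = 1*(40 - 1404928*2³ - 8*(-112)*2 + 9*12544*2² - 1*(-112)*2*(-5 + 2*(-112)*2)) + 15645 = 1*(40 - 1404928*8 + 1792 + 9*12544*4 - 1*(-112)*2*(-5 - 448)) + 15645 = 1*(40 - 11239424 + 1792 + 451584 - 1*(-112)*2*(-453)) + 15645 = 1*(40 - 11239424 + 1792 + 451584 - 101472) + 15645 = 1*(-10887480) + 15645 = -10887480 + 15645 = -10871835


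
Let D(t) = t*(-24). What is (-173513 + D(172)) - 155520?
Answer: -333161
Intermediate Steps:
D(t) = -24*t
(-173513 + D(172)) - 155520 = (-173513 - 24*172) - 155520 = (-173513 - 4128) - 155520 = -177641 - 155520 = -333161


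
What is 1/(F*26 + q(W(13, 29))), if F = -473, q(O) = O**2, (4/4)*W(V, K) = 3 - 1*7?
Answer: -1/12282 ≈ -8.1420e-5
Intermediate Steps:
W(V, K) = -4 (W(V, K) = 3 - 1*7 = 3 - 7 = -4)
1/(F*26 + q(W(13, 29))) = 1/(-473*26 + (-4)**2) = 1/(-12298 + 16) = 1/(-12282) = -1/12282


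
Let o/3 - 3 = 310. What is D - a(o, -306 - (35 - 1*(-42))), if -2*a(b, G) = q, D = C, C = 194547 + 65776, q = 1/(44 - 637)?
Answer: 308743077/1186 ≈ 2.6032e+5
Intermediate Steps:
o = 939 (o = 9 + 3*310 = 9 + 930 = 939)
q = -1/593 (q = 1/(-593) = -1/593 ≈ -0.0016863)
C = 260323
D = 260323
a(b, G) = 1/1186 (a(b, G) = -½*(-1/593) = 1/1186)
D - a(o, -306 - (35 - 1*(-42))) = 260323 - 1*1/1186 = 260323 - 1/1186 = 308743077/1186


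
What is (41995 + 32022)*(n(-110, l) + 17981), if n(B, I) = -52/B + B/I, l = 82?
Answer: 3001033772332/2255 ≈ 1.3308e+9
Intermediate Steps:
(41995 + 32022)*(n(-110, l) + 17981) = (41995 + 32022)*((-52/(-110) - 110/82) + 17981) = 74017*((-52*(-1/110) - 110*1/82) + 17981) = 74017*((26/55 - 55/41) + 17981) = 74017*(-1959/2255 + 17981) = 74017*(40545196/2255) = 3001033772332/2255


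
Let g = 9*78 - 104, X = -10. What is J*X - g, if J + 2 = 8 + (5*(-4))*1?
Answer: -458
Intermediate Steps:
J = -14 (J = -2 + (8 + (5*(-4))*1) = -2 + (8 - 20*1) = -2 + (8 - 20) = -2 - 12 = -14)
g = 598 (g = 702 - 104 = 598)
J*X - g = -14*(-10) - 1*598 = 140 - 598 = -458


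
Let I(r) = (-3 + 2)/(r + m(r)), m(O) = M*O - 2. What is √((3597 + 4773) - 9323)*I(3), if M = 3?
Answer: -I*√953/10 ≈ -3.0871*I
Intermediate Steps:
m(O) = -2 + 3*O (m(O) = 3*O - 2 = -2 + 3*O)
I(r) = -1/(-2 + 4*r) (I(r) = (-3 + 2)/(r + (-2 + 3*r)) = -1/(-2 + 4*r))
√((3597 + 4773) - 9323)*I(3) = √((3597 + 4773) - 9323)*(-1/(-2 + 4*3)) = √(8370 - 9323)*(-1/(-2 + 12)) = √(-953)*(-1/10) = (I*√953)*(-1*⅒) = (I*√953)*(-⅒) = -I*√953/10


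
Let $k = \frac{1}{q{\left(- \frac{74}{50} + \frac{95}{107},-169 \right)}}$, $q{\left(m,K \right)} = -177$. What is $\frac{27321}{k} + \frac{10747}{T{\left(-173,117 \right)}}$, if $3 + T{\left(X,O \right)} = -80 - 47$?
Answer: $- \frac{628666957}{130} \approx -4.8359 \cdot 10^{6}$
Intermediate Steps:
$T{\left(X,O \right)} = -130$ ($T{\left(X,O \right)} = -3 - 127 = -130$)
$k = - \frac{1}{177}$ ($k = \frac{1}{-177} = - \frac{1}{177} \approx -0.0056497$)
$\frac{27321}{k} + \frac{10747}{T{\left(-173,117 \right)}} = \frac{27321}{- \frac{1}{177}} + \frac{10747}{-130} = 27321 \left(-177\right) + 10747 \left(- \frac{1}{130}\right) = -4835817 - \frac{10747}{130} = - \frac{628666957}{130}$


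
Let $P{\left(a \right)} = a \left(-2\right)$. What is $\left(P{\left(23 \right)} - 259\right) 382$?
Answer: $-116510$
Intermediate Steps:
$P{\left(a \right)} = - 2 a$
$\left(P{\left(23 \right)} - 259\right) 382 = \left(\left(-2\right) 23 - 259\right) 382 = \left(-46 - 259\right) 382 = \left(-305\right) 382 = -116510$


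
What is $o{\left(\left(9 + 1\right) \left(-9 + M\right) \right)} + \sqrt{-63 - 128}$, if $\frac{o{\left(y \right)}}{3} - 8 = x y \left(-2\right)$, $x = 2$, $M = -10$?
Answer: $2304 + i \sqrt{191} \approx 2304.0 + 13.82 i$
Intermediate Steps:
$o{\left(y \right)} = 24 - 12 y$ ($o{\left(y \right)} = 24 + 3 \cdot 2 y \left(-2\right) = 24 + 3 \left(- 4 y\right) = 24 - 12 y$)
$o{\left(\left(9 + 1\right) \left(-9 + M\right) \right)} + \sqrt{-63 - 128} = \left(24 - 12 \left(9 + 1\right) \left(-9 - 10\right)\right) + \sqrt{-63 - 128} = \left(24 - 12 \cdot 10 \left(-19\right)\right) + \sqrt{-191} = \left(24 - -2280\right) + i \sqrt{191} = \left(24 + 2280\right) + i \sqrt{191} = 2304 + i \sqrt{191}$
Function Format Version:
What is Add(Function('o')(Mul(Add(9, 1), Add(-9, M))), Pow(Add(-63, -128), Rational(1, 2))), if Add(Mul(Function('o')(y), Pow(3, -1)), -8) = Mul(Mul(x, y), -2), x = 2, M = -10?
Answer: Add(2304, Mul(I, Pow(191, Rational(1, 2)))) ≈ Add(2304.0, Mul(13.820, I))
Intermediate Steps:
Function('o')(y) = Add(24, Mul(-12, y)) (Function('o')(y) = Add(24, Mul(3, Mul(Mul(2, y), -2))) = Add(24, Mul(3, Mul(-4, y))) = Add(24, Mul(-12, y)))
Add(Function('o')(Mul(Add(9, 1), Add(-9, M))), Pow(Add(-63, -128), Rational(1, 2))) = Add(Add(24, Mul(-12, Mul(Add(9, 1), Add(-9, -10)))), Pow(Add(-63, -128), Rational(1, 2))) = Add(Add(24, Mul(-12, Mul(10, -19))), Pow(-191, Rational(1, 2))) = Add(Add(24, Mul(-12, -190)), Mul(I, Pow(191, Rational(1, 2)))) = Add(Add(24, 2280), Mul(I, Pow(191, Rational(1, 2)))) = Add(2304, Mul(I, Pow(191, Rational(1, 2))))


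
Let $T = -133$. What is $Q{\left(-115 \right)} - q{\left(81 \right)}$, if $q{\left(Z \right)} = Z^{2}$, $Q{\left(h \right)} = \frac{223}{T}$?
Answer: $- \frac{872836}{133} \approx -6562.7$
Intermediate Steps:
$Q{\left(h \right)} = - \frac{223}{133}$ ($Q{\left(h \right)} = \frac{223}{-133} = 223 \left(- \frac{1}{133}\right) = - \frac{223}{133}$)
$Q{\left(-115 \right)} - q{\left(81 \right)} = - \frac{223}{133} - 81^{2} = - \frac{223}{133} - 6561 = - \frac{872836}{133}$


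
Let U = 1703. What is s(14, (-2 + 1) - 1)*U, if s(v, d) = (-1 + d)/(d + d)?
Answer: 5109/4 ≈ 1277.3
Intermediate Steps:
s(v, d) = (-1 + d)/(2*d) (s(v, d) = (-1 + d)/((2*d)) = (-1 + d)*(1/(2*d)) = (-1 + d)/(2*d))
s(14, (-2 + 1) - 1)*U = ((-1 + ((-2 + 1) - 1))/(2*((-2 + 1) - 1)))*1703 = ((-1 + (-1 - 1))/(2*(-1 - 1)))*1703 = ((½)*(-1 - 2)/(-2))*1703 = ((½)*(-½)*(-3))*1703 = (¾)*1703 = 5109/4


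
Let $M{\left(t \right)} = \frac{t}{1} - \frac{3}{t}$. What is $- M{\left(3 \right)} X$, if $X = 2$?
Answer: $-4$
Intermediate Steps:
$M{\left(t \right)} = t - \frac{3}{t}$ ($M{\left(t \right)} = t 1 - \frac{3}{t} = t - \frac{3}{t}$)
$- M{\left(3 \right)} X = - (3 - \frac{3}{3}) 2 = - (3 - 1) 2 = \left(-1\right) 2 \cdot 2 = \left(-2\right) 2 = -4$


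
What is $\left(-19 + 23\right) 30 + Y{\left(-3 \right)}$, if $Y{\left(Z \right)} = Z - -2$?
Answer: $119$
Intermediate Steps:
$Y{\left(Z \right)} = 2 + Z$ ($Y{\left(Z \right)} = Z + 2 = 2 + Z$)
$\left(-19 + 23\right) 30 + Y{\left(-3 \right)} = \left(-19 + 23\right) 30 + \left(2 - 3\right) = 4 \cdot 30 - 1 = 120 - 1 = 119$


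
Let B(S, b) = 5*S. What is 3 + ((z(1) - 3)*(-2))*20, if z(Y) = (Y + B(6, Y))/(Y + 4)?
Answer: -125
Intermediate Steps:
z(Y) = (30 + Y)/(4 + Y) (z(Y) = (Y + 5*6)/(Y + 4) = (Y + 30)/(4 + Y) = (30 + Y)/(4 + Y))
3 + ((z(1) - 3)*(-2))*20 = 3 + (((30 + 1)/(4 + 1) - 3)*(-2))*20 = 3 + ((31/5 - 3)*(-2))*20 = 3 + ((16/5)*(-2))*20 = 3 - 32/5*20 = 3 - 128 = -125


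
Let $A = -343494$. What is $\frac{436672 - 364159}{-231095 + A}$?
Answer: $- \frac{72513}{574589} \approx -0.1262$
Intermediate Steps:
$\frac{436672 - 364159}{-231095 + A} = \frac{436672 - 364159}{-231095 - 343494} = \frac{72513}{-574589} = 72513 \left(- \frac{1}{574589}\right) = - \frac{72513}{574589}$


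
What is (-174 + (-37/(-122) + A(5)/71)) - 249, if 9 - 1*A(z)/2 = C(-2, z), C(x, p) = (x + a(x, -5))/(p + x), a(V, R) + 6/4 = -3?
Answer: -10976023/25986 ≈ -422.38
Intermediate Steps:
a(V, R) = -9/2 (a(V, R) = -3/2 - 3 = -9/2)
C(x, p) = (-9/2 + x)/(p + x) (C(x, p) = (x - 9/2)/(p + x) = (-9/2 + x)/(p + x))
A(z) = 18 + 13/(-2 + z) (A(z) = 18 - 2*(-9/2 - 2)/(z - 2) = 18 - 2*(-13)/((-2 + z)*2) = 18 - (-13)/(-2 + z) = 18 + 13/(-2 + z))
(-174 + (-37/(-122) + A(5)/71)) - 249 = (-174 + (-37/(-122) + ((-23 + 18*5)/(-2 + 5))/71)) - 249 = (-174 + (-37*(-1/122) + ((-23 + 90)/3)*(1/71))) - 249 = (-174 + (37/122 + ((⅓)*67)*(1/71))) - 249 = (-174 + (37/122 + (67/3)*(1/71))) - 249 = (-174 + (37/122 + 67/213)) - 249 = (-174 + 16055/25986) - 249 = -4505509/25986 - 249 = -10976023/25986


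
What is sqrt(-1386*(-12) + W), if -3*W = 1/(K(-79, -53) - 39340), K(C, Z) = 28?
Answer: sqrt(178497551323)/3276 ≈ 128.97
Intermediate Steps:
W = 1/117936 (W = -1/(3*(28 - 39340)) = -1/3/(-39312) = -1/3*(-1/39312) = 1/117936 ≈ 8.4792e-6)
sqrt(-1386*(-12) + W) = sqrt(-1386*(-12) + 1/117936) = sqrt(-42*(-396) + 1/117936) = sqrt(16632 + 1/117936) = sqrt(1961511553/117936) = sqrt(178497551323)/3276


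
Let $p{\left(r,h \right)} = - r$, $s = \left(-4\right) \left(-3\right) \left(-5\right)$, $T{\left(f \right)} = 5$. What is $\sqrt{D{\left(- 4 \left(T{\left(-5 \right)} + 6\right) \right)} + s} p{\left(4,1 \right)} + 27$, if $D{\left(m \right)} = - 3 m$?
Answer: $27 - 24 \sqrt{2} \approx -6.9411$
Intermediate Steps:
$s = -60$ ($s = 12 \left(-5\right) = -60$)
$\sqrt{D{\left(- 4 \left(T{\left(-5 \right)} + 6\right) \right)} + s} p{\left(4,1 \right)} + 27 = \sqrt{- 3 \left(- 4 \left(5 + 6\right)\right) - 60} \left(\left(-1\right) 4\right) + 27 = \sqrt{- 3 \left(\left(-4\right) 11\right) - 60} \left(-4\right) + 27 = \sqrt{\left(-3\right) \left(-44\right) - 60} \left(-4\right) + 27 = \sqrt{132 - 60} \left(-4\right) + 27 = \sqrt{72} \left(-4\right) + 27 = 6 \sqrt{2} \left(-4\right) + 27 = - 24 \sqrt{2} + 27 = 27 - 24 \sqrt{2}$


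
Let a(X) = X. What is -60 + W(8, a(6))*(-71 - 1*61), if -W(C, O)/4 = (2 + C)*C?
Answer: 42180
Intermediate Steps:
W(C, O) = -4*C*(2 + C) (W(C, O) = -4*(2 + C)*C = -4*C*(2 + C))
-60 + W(8, a(6))*(-71 - 1*61) = -60 + (-4*8*(2 + 8))*(-71 - 1*61) = -60 + (-4*8*10)*(-71 - 61) = -60 - 320*(-132) = -60 + 42240 = 42180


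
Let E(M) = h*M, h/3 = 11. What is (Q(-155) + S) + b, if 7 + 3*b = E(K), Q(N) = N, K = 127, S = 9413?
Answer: 31958/3 ≈ 10653.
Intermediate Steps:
h = 33 (h = 3*11 = 33)
E(M) = 33*M
b = 4184/3 (b = -7/3 + (33*127)/3 = -7/3 + (⅓)*4191 = -7/3 + 1397 = 4184/3 ≈ 1394.7)
(Q(-155) + S) + b = (-155 + 9413) + 4184/3 = 9258 + 4184/3 = 31958/3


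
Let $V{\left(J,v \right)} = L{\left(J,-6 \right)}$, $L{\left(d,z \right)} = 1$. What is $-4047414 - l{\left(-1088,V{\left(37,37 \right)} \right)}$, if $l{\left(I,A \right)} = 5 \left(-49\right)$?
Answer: $-4047169$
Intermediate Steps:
$V{\left(J,v \right)} = 1$
$l{\left(I,A \right)} = -245$
$-4047414 - l{\left(-1088,V{\left(37,37 \right)} \right)} = -4047414 - -245 = -4047414 + 245 = -4047169$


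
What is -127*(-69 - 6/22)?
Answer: 96774/11 ≈ 8797.6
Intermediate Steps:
-127*(-69 - 6/22) = -127*(-69 - 6*1/22) = -127*(-69 - 3/11) = -127*(-762/11) = 96774/11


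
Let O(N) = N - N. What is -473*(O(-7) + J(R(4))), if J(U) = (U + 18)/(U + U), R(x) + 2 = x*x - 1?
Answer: -14663/26 ≈ -563.96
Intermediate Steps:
R(x) = -3 + x² (R(x) = -2 + (x*x - 1) = -2 + (x² - 1) = -2 + (-1 + x²) = -3 + x²)
J(U) = (18 + U)/(2*U) (J(U) = (18 + U)/((2*U)) = (18 + U)*(1/(2*U)) = (18 + U)/(2*U))
O(N) = 0
-473*(O(-7) + J(R(4))) = -473*(0 + (18 + (-3 + 4²))/(2*(-3 + 4²))) = -473*(0 + (18 + (-3 + 16))/(2*(-3 + 16))) = -473*(0 + (½)*(18 + 13)/13) = -473*(0 + (½)*(1/13)*31) = -473*(0 + 31/26) = -473*31/26 = -14663/26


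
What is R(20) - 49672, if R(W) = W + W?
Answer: -49632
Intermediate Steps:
R(W) = 2*W
R(20) - 49672 = 2*20 - 49672 = 40 - 49672 = -49632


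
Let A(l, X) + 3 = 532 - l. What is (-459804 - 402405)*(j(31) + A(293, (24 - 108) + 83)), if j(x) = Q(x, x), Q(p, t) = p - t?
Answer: -203481324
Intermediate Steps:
A(l, X) = 529 - l (A(l, X) = -3 + (532 - l) = 529 - l)
j(x) = 0 (j(x) = x - x = 0)
(-459804 - 402405)*(j(31) + A(293, (24 - 108) + 83)) = (-459804 - 402405)*(0 + (529 - 1*293)) = -862209*(0 + (529 - 293)) = -862209*(0 + 236) = -862209*236 = -203481324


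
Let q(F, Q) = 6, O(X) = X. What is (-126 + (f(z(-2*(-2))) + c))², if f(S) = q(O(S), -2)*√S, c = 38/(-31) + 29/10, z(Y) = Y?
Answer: 1212502041/96100 ≈ 12617.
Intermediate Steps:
c = 519/310 (c = 38*(-1/31) + 29*(⅒) = -38/31 + 29/10 = 519/310 ≈ 1.6742)
f(S) = 6*√S
(-126 + (f(z(-2*(-2))) + c))² = (-126 + (6*√(-2*(-2)) + 519/310))² = (-126 + (6*√4 + 519/310))² = (-126 + (6*2 + 519/310))² = (-126 + (12 + 519/310))² = (-126 + 4239/310)² = (-34821/310)² = 1212502041/96100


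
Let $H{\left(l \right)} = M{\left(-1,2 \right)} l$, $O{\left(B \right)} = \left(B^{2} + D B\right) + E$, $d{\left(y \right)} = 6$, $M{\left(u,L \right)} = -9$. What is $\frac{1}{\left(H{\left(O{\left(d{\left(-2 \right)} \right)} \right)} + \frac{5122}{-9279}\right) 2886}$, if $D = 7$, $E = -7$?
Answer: $- \frac{3093}{5708895686} \approx -5.4179 \cdot 10^{-7}$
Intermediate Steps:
$O{\left(B \right)} = -7 + B^{2} + 7 B$ ($O{\left(B \right)} = \left(B^{2} + 7 B\right) - 7 = -7 + B^{2} + 7 B$)
$H{\left(l \right)} = - 9 l$
$\frac{1}{\left(H{\left(O{\left(d{\left(-2 \right)} \right)} \right)} + \frac{5122}{-9279}\right) 2886} = \frac{1}{\left(- 9 \left(-7 + 6^{2} + 7 \cdot 6\right) + \frac{5122}{-9279}\right) 2886} = \frac{1}{- 9 \left(-7 + 36 + 42\right) + 5122 \left(- \frac{1}{9279}\right)} \frac{1}{2886} = \frac{1}{\left(-9\right) 71 - \frac{5122}{9279}} \cdot \frac{1}{2886} = \frac{1}{-639 - \frac{5122}{9279}} \cdot \frac{1}{2886} = \frac{1}{- \frac{5934403}{9279}} \cdot \frac{1}{2886} = \left(- \frac{9279}{5934403}\right) \frac{1}{2886} = - \frac{3093}{5708895686}$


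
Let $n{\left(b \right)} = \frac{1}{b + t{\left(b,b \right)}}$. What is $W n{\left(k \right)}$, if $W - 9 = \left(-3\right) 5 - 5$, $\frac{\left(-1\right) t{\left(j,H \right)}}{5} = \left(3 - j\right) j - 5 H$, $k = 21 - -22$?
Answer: $- \frac{11}{9718} \approx -0.0011319$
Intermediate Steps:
$k = 43$ ($k = 21 + 22 = 43$)
$t{\left(j,H \right)} = 25 H - 5 j \left(3 - j\right)$ ($t{\left(j,H \right)} = - 5 \left(\left(3 - j\right) j - 5 H\right) = - 5 \left(j \left(3 - j\right) - 5 H\right) = - 5 \left(- 5 H + j \left(3 - j\right)\right) = 25 H - 5 j \left(3 - j\right)$)
$n{\left(b \right)} = \frac{1}{5 b^{2} + 11 b}$ ($n{\left(b \right)} = \frac{1}{b + \left(- 15 b + 5 b^{2} + 25 b\right)} = \frac{1}{b + \left(5 b^{2} + 10 b\right)} = \frac{1}{5 b^{2} + 11 b}$)
$W = -11$ ($W = 9 - 20 = -11$)
$W n{\left(k \right)} = - 11 \frac{1}{43 \left(11 + 5 \cdot 43\right)} = - 11 \frac{1}{43 \left(11 + 215\right)} = - 11 \frac{1}{43 \cdot 226} = - 11 \cdot \frac{1}{43} \cdot \frac{1}{226} = \left(-11\right) \frac{1}{9718} = - \frac{11}{9718}$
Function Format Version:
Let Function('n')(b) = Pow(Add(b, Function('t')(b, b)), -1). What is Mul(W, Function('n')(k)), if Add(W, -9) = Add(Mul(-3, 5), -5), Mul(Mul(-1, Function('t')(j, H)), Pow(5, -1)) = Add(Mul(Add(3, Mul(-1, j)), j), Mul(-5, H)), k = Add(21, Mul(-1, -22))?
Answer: Rational(-11, 9718) ≈ -0.0011319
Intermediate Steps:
k = 43 (k = Add(21, 22) = 43)
Function('t')(j, H) = Add(Mul(25, H), Mul(-5, j, Add(3, Mul(-1, j)))) (Function('t')(j, H) = Mul(-5, Add(Mul(Add(3, Mul(-1, j)), j), Mul(-5, H))) = Mul(-5, Add(Mul(j, Add(3, Mul(-1, j))), Mul(-5, H))) = Mul(-5, Add(Mul(-5, H), Mul(j, Add(3, Mul(-1, j))))) = Add(Mul(25, H), Mul(-5, j, Add(3, Mul(-1, j)))))
Function('n')(b) = Pow(Add(Mul(5, Pow(b, 2)), Mul(11, b)), -1) (Function('n')(b) = Pow(Add(b, Add(Mul(-15, b), Mul(5, Pow(b, 2)), Mul(25, b))), -1) = Pow(Add(b, Add(Mul(5, Pow(b, 2)), Mul(10, b))), -1) = Pow(Add(Mul(5, Pow(b, 2)), Mul(11, b)), -1))
W = -11 (W = Add(9, Add(Mul(-3, 5), -5)) = Add(9, Add(-15, -5)) = Add(9, -20) = -11)
Mul(W, Function('n')(k)) = Mul(-11, Mul(Pow(43, -1), Pow(Add(11, Mul(5, 43)), -1))) = Mul(-11, Mul(Rational(1, 43), Pow(Add(11, 215), -1))) = Mul(-11, Mul(Rational(1, 43), Pow(226, -1))) = Mul(-11, Mul(Rational(1, 43), Rational(1, 226))) = Mul(-11, Rational(1, 9718)) = Rational(-11, 9718)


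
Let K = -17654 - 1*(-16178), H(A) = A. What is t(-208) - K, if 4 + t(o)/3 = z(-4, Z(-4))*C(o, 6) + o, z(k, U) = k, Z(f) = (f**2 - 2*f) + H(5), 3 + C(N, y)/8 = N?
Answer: 21096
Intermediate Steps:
C(N, y) = -24 + 8*N
Z(f) = 5 + f**2 - 2*f (Z(f) = (f**2 - 2*f) + 5 = 5 + f**2 - 2*f)
K = -1476 (K = -17654 + 16178 = -1476)
t(o) = 276 - 93*o (t(o) = -12 + 3*(-4*(-24 + 8*o) + o) = -12 + 3*((96 - 32*o) + o) = -12 + 3*(96 - 31*o) = -12 + (288 - 93*o) = 276 - 93*o)
t(-208) - K = (276 - 93*(-208)) - 1*(-1476) = (276 + 19344) + 1476 = 19620 + 1476 = 21096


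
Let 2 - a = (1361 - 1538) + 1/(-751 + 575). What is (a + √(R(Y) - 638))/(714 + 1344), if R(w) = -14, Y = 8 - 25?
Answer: 31505/362208 + I*√163/1029 ≈ 0.08698 + 0.012407*I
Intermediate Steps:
Y = -17
a = 31505/176 (a = 2 - ((1361 - 1538) + 1/(-751 + 575)) = 2 - (-177 + 1/(-176)) = 2 - (-177 - 1/176) = 2 - 1*(-31153/176) = 2 + 31153/176 = 31505/176 ≈ 179.01)
(a + √(R(Y) - 638))/(714 + 1344) = (31505/176 + √(-14 - 638))/(714 + 1344) = (31505/176 + √(-652))/2058 = (31505/176 + 2*I*√163)*(1/2058) = 31505/362208 + I*√163/1029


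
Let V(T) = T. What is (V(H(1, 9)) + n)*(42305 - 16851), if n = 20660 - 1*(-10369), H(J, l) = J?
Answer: 789837620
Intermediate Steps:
n = 31029 (n = 20660 + 10369 = 31029)
(V(H(1, 9)) + n)*(42305 - 16851) = (1 + 31029)*(42305 - 16851) = 31030*25454 = 789837620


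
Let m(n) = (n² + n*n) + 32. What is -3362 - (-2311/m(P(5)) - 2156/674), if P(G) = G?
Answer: -92038305/27634 ≈ -3330.6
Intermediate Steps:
m(n) = 32 + 2*n² (m(n) = (n² + n²) + 32 = 2*n² + 32 = 32 + 2*n²)
-3362 - (-2311/m(P(5)) - 2156/674) = -3362 - (-2311/(32 + 2*5²) - 2156/674) = -3362 - (-2311/(32 + 2*25) - 2156*1/674) = -3362 - (-2311/(32 + 50) - 1078/337) = -3362 - (-2311/82 - 1078/337) = -3362 - 1*(-867203/27634) = -3362 + 867203/27634 = -92038305/27634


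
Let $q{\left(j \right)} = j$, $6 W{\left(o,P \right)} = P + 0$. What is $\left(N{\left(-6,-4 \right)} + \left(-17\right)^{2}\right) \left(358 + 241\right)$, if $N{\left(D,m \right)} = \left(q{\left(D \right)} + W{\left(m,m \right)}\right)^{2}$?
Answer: $\frac{1797599}{9} \approx 1.9973 \cdot 10^{5}$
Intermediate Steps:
$W{\left(o,P \right)} = \frac{P}{6}$ ($W{\left(o,P \right)} = \frac{P + 0}{6} = \frac{P}{6}$)
$N{\left(D,m \right)} = \left(D + \frac{m}{6}\right)^{2}$
$\left(N{\left(-6,-4 \right)} + \left(-17\right)^{2}\right) \left(358 + 241\right) = \left(\frac{\left(-4 + 6 \left(-6\right)\right)^{2}}{36} + \left(-17\right)^{2}\right) \left(358 + 241\right) = \left(\frac{\left(-4 - 36\right)^{2}}{36} + 289\right) 599 = \left(\frac{\left(-40\right)^{2}}{36} + 289\right) 599 = \left(\frac{1}{36} \cdot 1600 + 289\right) 599 = \left(\frac{400}{9} + 289\right) 599 = \frac{3001}{9} \cdot 599 = \frac{1797599}{9}$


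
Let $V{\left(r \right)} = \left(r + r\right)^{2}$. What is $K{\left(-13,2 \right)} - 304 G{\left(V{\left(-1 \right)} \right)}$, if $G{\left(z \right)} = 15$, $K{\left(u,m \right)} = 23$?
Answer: $-4537$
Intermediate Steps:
$V{\left(r \right)} = 4 r^{2}$ ($V{\left(r \right)} = \left(2 r\right)^{2} = 4 r^{2}$)
$K{\left(-13,2 \right)} - 304 G{\left(V{\left(-1 \right)} \right)} = 23 - 4560 = -4537$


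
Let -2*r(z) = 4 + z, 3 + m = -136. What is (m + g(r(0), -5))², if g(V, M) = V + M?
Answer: 21316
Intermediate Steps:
m = -139 (m = -3 - 136 = -139)
r(z) = -2 - z/2 (r(z) = -(4 + z)/2 = -2 - z/2)
g(V, M) = M + V
(m + g(r(0), -5))² = (-139 + (-5 + (-2 - ½*0)))² = (-139 + (-5 + (-2 + 0)))² = (-139 + (-5 - 2))² = (-139 - 7)² = (-146)² = 21316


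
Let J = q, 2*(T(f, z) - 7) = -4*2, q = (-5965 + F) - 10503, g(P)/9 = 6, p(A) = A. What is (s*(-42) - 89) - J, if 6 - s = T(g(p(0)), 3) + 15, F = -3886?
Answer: 20769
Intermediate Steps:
g(P) = 54 (g(P) = 9*6 = 54)
q = -20354 (q = (-5965 - 3886) - 10503 = -9851 - 10503 = -20354)
T(f, z) = 3 (T(f, z) = 7 + (-4*2)/2 = 7 + (½)*(-8) = 7 - 4 = 3)
J = -20354
s = -12 (s = 6 - (3 + 15) = 6 - 1*18 = 6 - 18 = -12)
(s*(-42) - 89) - J = (-12*(-42) - 89) - 1*(-20354) = (504 - 89) + 20354 = 415 + 20354 = 20769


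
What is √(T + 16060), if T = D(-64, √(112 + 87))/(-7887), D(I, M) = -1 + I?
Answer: √999009102795/7887 ≈ 126.73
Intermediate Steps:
T = 65/7887 (T = (-1 - 64)/(-7887) = -65*(-1/7887) = 65/7887 ≈ 0.0082414)
√(T + 16060) = √(65/7887 + 16060) = √(126665285/7887) = √999009102795/7887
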